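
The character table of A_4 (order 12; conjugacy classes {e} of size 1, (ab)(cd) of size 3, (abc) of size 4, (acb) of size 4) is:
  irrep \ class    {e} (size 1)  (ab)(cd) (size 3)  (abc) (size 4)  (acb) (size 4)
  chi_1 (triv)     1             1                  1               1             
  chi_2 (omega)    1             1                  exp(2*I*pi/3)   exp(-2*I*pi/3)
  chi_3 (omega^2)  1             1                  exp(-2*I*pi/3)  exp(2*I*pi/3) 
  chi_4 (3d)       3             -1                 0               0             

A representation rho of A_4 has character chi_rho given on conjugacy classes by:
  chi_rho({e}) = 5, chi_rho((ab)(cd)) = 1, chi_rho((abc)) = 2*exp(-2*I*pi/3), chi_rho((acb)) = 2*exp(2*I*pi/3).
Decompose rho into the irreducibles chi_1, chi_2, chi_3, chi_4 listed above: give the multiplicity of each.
Multiplicities: chi_1: 0, chi_2: 0, chi_3: 2, chi_4: 1.

Working: Use <chi_rho, chi> = (1/|G|) sum_C |C| * chi_rho(C) * conj(chi(C)) with |G| = 12 for each irreducible chi in the table:
  <chi_rho, chi_1> = (1/12)[1*(5)*conj(1) + 3*(1)*conj(1) + 4*(2*exp(-2*I*pi/3))*conj(1) + 4*(2*exp(2*I*pi/3))*conj(1)]
      = (1/12)[(5) + (3) + (8*exp(-2*I*pi/3)) + (8*exp(2*I*pi/3))] = 0/12 = 0
  <chi_rho, chi_2> = (1/12)[1*(5)*conj(1) + 3*(1)*conj(1) + 4*(2*exp(-2*I*pi/3))*conj(exp(2*I*pi/3)) + 4*(2*exp(2*I*pi/3))*conj(exp(-2*I*pi/3))]
      = (1/12)[(5) + (3) + (8*exp(2*I*pi/3)) + (8*exp(-2*I*pi/3))] = 0/12 = 0
  <chi_rho, chi_3> = (1/12)[1*(5)*conj(1) + 3*(1)*conj(1) + 4*(2*exp(-2*I*pi/3))*conj(exp(-2*I*pi/3)) + 4*(2*exp(2*I*pi/3))*conj(exp(2*I*pi/3))]
      = (1/12)[(5) + (3) + (8) + (8)] = 24/12 = 2
  <chi_rho, chi_4> = (1/12)[1*(5)*conj(3) + 3*(1)*conj(-1) + 4*(2*exp(-2*I*pi/3))*conj(0) + 4*(2*exp(2*I*pi/3))*conj(0)]
      = (1/12)[(15) + (-3) + (0) + (0)] = 12/12 = 1
(Exp terms are combined using exp(i*s)*conj(exp(i*t)) = exp(i*(s-t)), and sums of them are collapsed using the identity that for every m > 1 the m distinct m-th roots of unity sum to 0, e.g. 1 + exp(2*I*pi/3) + exp(-2*I*pi/3) = 0.)
Dimension check: dim(rho) = sum (mult * dim) = 0*1 + 0*1 + 2*1 + 1*3 = 5 = chi_rho(e) = 5.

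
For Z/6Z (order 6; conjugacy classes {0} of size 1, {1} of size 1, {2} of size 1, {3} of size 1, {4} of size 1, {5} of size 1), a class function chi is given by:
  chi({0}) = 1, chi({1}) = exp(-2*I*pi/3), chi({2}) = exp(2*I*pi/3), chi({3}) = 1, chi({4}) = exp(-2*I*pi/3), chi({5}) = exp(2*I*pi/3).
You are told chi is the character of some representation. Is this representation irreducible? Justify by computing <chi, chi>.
Irreducible: <chi, chi> = 1.

Proof sketch: <chi, chi> = (1/|G|) sum_C |C| * |chi(C)|^2 = (1/6)[1*|1|^2 + 1*|exp(-2*I*pi/3)|^2 + 1*|exp(2*I*pi/3)|^2 + 1*|1|^2 + 1*|exp(-2*I*pi/3)|^2 + 1*|exp(2*I*pi/3)|^2]
  = (1/6)[(1) + (1) + (1) + (1) + (1) + (1)] = 6/6 = 1.
(Exp terms are combined using exp(i*s)*conj(exp(i*t)) = exp(i*(s-t)), and sums of them are collapsed using the identity that for every m > 1 the m distinct m-th roots of unity sum to 0, e.g. 1 + exp(2*I*pi/3) + exp(-2*I*pi/3) = 0.)
A character is irreducible iff <chi, chi> = 1, so this representation is irreducible.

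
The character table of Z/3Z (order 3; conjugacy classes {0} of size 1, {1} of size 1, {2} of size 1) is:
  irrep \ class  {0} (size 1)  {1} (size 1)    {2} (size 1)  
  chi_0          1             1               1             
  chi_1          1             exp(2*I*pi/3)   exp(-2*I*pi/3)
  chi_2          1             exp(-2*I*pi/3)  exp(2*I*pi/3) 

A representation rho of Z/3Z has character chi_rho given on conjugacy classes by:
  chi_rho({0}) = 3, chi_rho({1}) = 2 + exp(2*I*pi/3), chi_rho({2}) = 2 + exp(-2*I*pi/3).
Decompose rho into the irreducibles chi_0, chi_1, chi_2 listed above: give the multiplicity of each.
Multiplicities: chi_0: 2, chi_1: 1, chi_2: 0.

Derivation: Use <chi_rho, chi> = (1/|G|) sum_C |C| * chi_rho(C) * conj(chi(C)) with |G| = 3 for each irreducible chi in the table:
  <chi_rho, chi_0> = (1/3)[1*(3)*conj(1) + 1*(2 + exp(2*I*pi/3))*conj(1) + 1*(2 + exp(-2*I*pi/3))*conj(1)]
      = (1/3)[(3) + (2 + exp(2*I*pi/3)) + (2 + exp(-2*I*pi/3))] = 6/3 = 2
  <chi_rho, chi_1> = (1/3)[1*(3)*conj(1) + 1*(2 + exp(2*I*pi/3))*conj(exp(2*I*pi/3)) + 1*(2 + exp(-2*I*pi/3))*conj(exp(-2*I*pi/3))]
      = (1/3)[(3) + (1 + 2*exp(-2*I*pi/3)) + (1 + 2*exp(2*I*pi/3))] = 3/3 = 1
  <chi_rho, chi_2> = (1/3)[1*(3)*conj(1) + 1*(2 + exp(2*I*pi/3))*conj(exp(-2*I*pi/3)) + 1*(2 + exp(-2*I*pi/3))*conj(exp(2*I*pi/3))]
      = (1/3)[(3) + (exp(-2*I*pi/3) + 2*exp(2*I*pi/3)) + (2*exp(-2*I*pi/3) + exp(2*I*pi/3))] = 0/3 = 0
(Exp terms are combined using exp(i*s)*conj(exp(i*t)) = exp(i*(s-t)), and sums of them are collapsed using the identity that for every m > 1 the m distinct m-th roots of unity sum to 0, e.g. 1 + exp(2*I*pi/3) + exp(-2*I*pi/3) = 0.)
Dimension check: dim(rho) = sum (mult * dim) = 2*1 + 1*1 + 0*1 = 3 = chi_rho(e) = 3.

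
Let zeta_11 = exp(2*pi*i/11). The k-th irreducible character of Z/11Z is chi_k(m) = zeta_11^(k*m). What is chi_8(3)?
chi_8(3) = zeta_11^24 = exp(4*I*pi/11)

Argument: chi_8(3) = zeta_11^(8*3) = zeta_11^24. Since zeta_11^11 = 1, this equals zeta_11^2 = exp(2*pi*i*2/11) = exp(4*I*pi/11).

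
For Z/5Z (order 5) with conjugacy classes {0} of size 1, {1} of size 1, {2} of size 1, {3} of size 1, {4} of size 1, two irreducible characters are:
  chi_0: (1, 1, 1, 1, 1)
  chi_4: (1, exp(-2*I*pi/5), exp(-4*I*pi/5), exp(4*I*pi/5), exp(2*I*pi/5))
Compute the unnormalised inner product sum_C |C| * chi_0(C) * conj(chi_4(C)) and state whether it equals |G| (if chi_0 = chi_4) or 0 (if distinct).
Sum = 0; so <chi_0, chi_4> = 0 (distinct irreducibles are orthogonal).

Solution. Compute term by term over conjugacy classes (|C| * chi_0(C) * conj(chi_4(C))):
  1*(1)*conj(1) + 1*(1)*conj(exp(-2*I*pi/5)) + 1*(1)*conj(exp(-4*I*pi/5)) + 1*(1)*conj(exp(4*I*pi/5)) + 1*(1)*conj(exp(2*I*pi/5))
  = (1) + (exp(2*I*pi/5)) + (exp(4*I*pi/5)) + (exp(-4*I*pi/5)) + (exp(-2*I*pi/5))
  = 0.
(Exp terms are combined using exp(i*s)*conj(exp(i*t)) = exp(i*(s-t)), and sums of them are collapsed using the identity that for every m > 1 the m distinct m-th roots of unity sum to 0, e.g. 1 + exp(2*I*pi/3) + exp(-2*I*pi/3) = 0.)
Dividing by |G| = 5 gives 0/5 = 0, matching the row-orthogonality relation <chi_0, chi_4> = [chi_0 = chi_4].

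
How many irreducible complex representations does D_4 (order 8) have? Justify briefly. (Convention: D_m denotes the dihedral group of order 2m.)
5

Explanation: The number of irreducible complex representations of a finite group equals its number of conjugacy classes. D_4 has 5 conjugacy classes (n/2 + 3 for n even), so D_4 (order 8) has exactly 5 irreducible complex representations.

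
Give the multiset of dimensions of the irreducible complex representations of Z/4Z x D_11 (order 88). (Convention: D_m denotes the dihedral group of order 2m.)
Dimensions: 1, 1, 1, 1, 1, 1, 1, 1, 2, 2, 2, 2, 2, 2, 2, 2, 2, 2, 2, 2, 2, 2, 2, 2, 2, 2, 2, 2

Argument: There are 28 irreducibles (= number of conjugacy classes). Their dimensions d_i satisfy sum d_i^2 = |G| = 88: 1 + 1 + 1 + 1 + 1 + 1 + 1 + 1 + 4 + 4 + 4 + 4 + 4 + 4 + 4 + 4 + 4 + 4 + 4 + 4 + 4 + 4 + 4 + 4 + 4 + 4 + 4 + 4 = 88. (For the product with Z/4Z: each of the 4 1-dim characters of Z/4Z tensors with each irrep of D_11, giving 4 copies of each D_11-dimension.)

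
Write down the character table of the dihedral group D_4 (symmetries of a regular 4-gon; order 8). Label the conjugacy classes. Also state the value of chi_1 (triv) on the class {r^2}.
Conjugacy classes: {e} of size 1, {r^2} of size 1, {r^1, r^3} of size 2, {s, sr^2, ...} of size 2, {sr, sr^3, ...} of size 2.
Character table:
  irrep \ class              {e} (size 1)  {r^2} (size 1)  {r^1, r^3} (size 2)  {s, sr^2, ...} (size 2)  {sr, sr^3, ...} (size 2)
  chi_1 (triv)               1             1               1                    1                        1                       
  chi_2 (sign: r->1, s->-1)  1             1               1                    -1                       -1                      
  chi_3 (r->-1, s->1)        1             1               -1                   1                        -1                      
  chi_4 (r->-1, s->-1)       1             1               -1                   -1                       1                       
  chi_5 (2d, j=1)            2             -2              0                    0                        0                       

Spot check: chi_1 (triv) on {r^2} = 1.

Details: D_4 has order 2*4 = 8 with 5 conjugacy classes, hence 5 irreducibles. Sum of squared dims 1 + 1 + 1 + 1 + 4 = 8 = |G|. Linear characters come from the abelianisation; the 2-dimensional irreps have character r^k -> 2*cos(2*pi*j*k/4), reflections -> 0.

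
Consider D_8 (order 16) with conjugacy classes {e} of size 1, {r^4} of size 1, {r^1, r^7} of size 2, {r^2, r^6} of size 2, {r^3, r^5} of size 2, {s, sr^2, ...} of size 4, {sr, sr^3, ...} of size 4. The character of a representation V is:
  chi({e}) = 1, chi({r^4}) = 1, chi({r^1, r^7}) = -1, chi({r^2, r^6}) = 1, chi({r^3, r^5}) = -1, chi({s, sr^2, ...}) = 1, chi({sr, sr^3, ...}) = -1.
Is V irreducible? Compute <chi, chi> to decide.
Irreducible: <chi, chi> = 1.

Derivation: <chi, chi> = (1/|G|) sum_C |C| * |chi(C)|^2 = (1/16)[1*|1|^2 + 1*|1|^2 + 2*|-1|^2 + 2*|1|^2 + 2*|-1|^2 + 4*|1|^2 + 4*|-1|^2]
  = (1/16)[(1) + (1) + (2) + (2) + (2) + (4) + (4)] = 16/16 = 1.
A character is irreducible iff <chi, chi> = 1, so this representation is irreducible.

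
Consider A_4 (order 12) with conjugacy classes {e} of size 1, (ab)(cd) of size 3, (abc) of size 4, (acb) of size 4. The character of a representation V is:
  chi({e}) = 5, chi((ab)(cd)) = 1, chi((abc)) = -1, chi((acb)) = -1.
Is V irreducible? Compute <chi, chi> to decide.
Not irreducible (reducible): <chi, chi> = 3 > 1.

Argument: <chi, chi> = (1/|G|) sum_C |C| * |chi(C)|^2 = (1/12)[1*|5|^2 + 3*|1|^2 + 4*|-1|^2 + 4*|-1|^2]
  = (1/12)[(25) + (3) + (4) + (4)] = 36/12 = 3.
(Exp terms are combined using exp(i*s)*conj(exp(i*t)) = exp(i*(s-t)), and sums of them are collapsed using the identity that for every m > 1 the m distinct m-th roots of unity sum to 0, e.g. 1 + exp(2*I*pi/3) + exp(-2*I*pi/3) = 0.)
A character is irreducible iff <chi, chi> = 1, so this representation is reducible.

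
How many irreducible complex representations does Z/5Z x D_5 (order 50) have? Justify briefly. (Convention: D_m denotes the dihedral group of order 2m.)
20

Working: The number of irreducible complex representations of a finite group equals its number of conjugacy classes. For a direct product, #classes(G x H) = #classes(G) * #classes(H). Z/5Z has 5 classes (abelian), D_5 has 4 classes, so 5 * 4 = 20, so Z/5Z x D_5 (order 50) has exactly 20 irreducible complex representations.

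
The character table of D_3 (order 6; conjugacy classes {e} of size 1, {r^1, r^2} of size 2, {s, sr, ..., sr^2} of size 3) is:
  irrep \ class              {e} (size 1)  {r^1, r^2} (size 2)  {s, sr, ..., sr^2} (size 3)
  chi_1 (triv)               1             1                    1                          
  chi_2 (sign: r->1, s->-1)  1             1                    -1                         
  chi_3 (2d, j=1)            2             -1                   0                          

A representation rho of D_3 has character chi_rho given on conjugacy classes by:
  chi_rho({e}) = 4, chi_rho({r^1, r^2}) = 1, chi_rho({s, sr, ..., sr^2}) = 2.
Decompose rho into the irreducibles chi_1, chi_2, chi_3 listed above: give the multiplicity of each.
Multiplicities: chi_1: 2, chi_2: 0, chi_3: 1.

Use <chi_rho, chi> = (1/|G|) sum_C |C| * chi_rho(C) * conj(chi(C)) with |G| = 6 for each irreducible chi in the table:
  <chi_rho, chi_1> = (1/6)[1*(4)*conj(1) + 2*(1)*conj(1) + 3*(2)*conj(1)]
      = (1/6)[(4) + (2) + (6)] = 12/6 = 2
  <chi_rho, chi_2> = (1/6)[1*(4)*conj(1) + 2*(1)*conj(1) + 3*(2)*conj(-1)]
      = (1/6)[(4) + (2) + (-6)] = 0/6 = 0
  <chi_rho, chi_3> = (1/6)[1*(4)*conj(2) + 2*(1)*conj(-1) + 3*(2)*conj(0)]
      = (1/6)[(8) + (-2) + (0)] = 6/6 = 1
Dimension check: dim(rho) = sum (mult * dim) = 2*1 + 0*1 + 1*2 = 4 = chi_rho(e) = 4.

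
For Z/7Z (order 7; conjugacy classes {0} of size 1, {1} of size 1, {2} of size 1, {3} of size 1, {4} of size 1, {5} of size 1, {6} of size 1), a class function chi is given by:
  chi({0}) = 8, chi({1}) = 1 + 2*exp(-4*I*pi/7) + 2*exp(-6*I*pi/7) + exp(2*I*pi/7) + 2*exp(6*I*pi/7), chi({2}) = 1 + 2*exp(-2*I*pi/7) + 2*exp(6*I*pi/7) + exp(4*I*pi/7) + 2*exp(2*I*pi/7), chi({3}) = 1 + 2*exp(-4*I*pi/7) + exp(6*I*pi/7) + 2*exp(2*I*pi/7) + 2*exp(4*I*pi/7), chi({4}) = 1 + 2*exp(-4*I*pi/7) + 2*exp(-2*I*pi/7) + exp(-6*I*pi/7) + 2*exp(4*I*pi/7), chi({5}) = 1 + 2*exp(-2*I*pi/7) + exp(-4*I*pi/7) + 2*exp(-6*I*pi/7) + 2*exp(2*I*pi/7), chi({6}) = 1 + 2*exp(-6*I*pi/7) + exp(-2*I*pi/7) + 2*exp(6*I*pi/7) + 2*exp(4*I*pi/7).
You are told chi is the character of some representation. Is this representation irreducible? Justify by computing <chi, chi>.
Not irreducible (reducible): <chi, chi> = 14 > 1.

Proof sketch: <chi, chi> = (1/|G|) sum_C |C| * |chi(C)|^2 = (1/7)[1*|8|^2 + 1*|1 + 2*exp(-4*I*pi/7) + 2*exp(-6*I*pi/7) + exp(2*I*pi/7) + 2*exp(6*I*pi/7)|^2 + 1*|1 + 2*exp(-2*I*pi/7) + 2*exp(6*I*pi/7) + exp(4*I*pi/7) + 2*exp(2*I*pi/7)|^2 + 1*|1 + 2*exp(-4*I*pi/7) + exp(6*I*pi/7) + 2*exp(2*I*pi/7) + 2*exp(4*I*pi/7)|^2 + 1*|1 + 2*exp(-4*I*pi/7) + 2*exp(-2*I*pi/7) + exp(-6*I*pi/7) + 2*exp(4*I*pi/7)|^2 + 1*|1 + 2*exp(-2*I*pi/7) + exp(-4*I*pi/7) + 2*exp(-6*I*pi/7) + 2*exp(2*I*pi/7)|^2 + 1*|1 + 2*exp(-6*I*pi/7) + exp(-2*I*pi/7) + 2*exp(6*I*pi/7) + 2*exp(4*I*pi/7)|^2]
  = (1/7)[(64) + (14 + 8*exp(-4*I*pi/7) + 9*exp(-2*I*pi/7) + 8*exp(-6*I*pi/7) + 8*exp(6*I*pi/7) + 9*exp(2*I*pi/7) + 8*exp(4*I*pi/7)) + (14 + 9*exp(-4*I*pi/7) + 8*exp(-2*I*pi/7) + 8*exp(-6*I*pi/7) + 8*exp(6*I*pi/7) + 8*exp(2*I*pi/7) + 9*exp(4*I*pi/7)) + (14 + 8*exp(-4*I*pi/7) + 8*exp(-2*I*pi/7) + 9*exp(-6*I*pi/7) + 9*exp(6*I*pi/7) + 8*exp(2*I*pi/7) + 8*exp(4*I*pi/7)) + (14 + 8*exp(-4*I*pi/7) + 8*exp(-2*I*pi/7) + 9*exp(-6*I*pi/7) + 9*exp(6*I*pi/7) + 8*exp(2*I*pi/7) + 8*exp(4*I*pi/7)) + (14 + 9*exp(-4*I*pi/7) + 8*exp(-2*I*pi/7) + 8*exp(-6*I*pi/7) + 8*exp(6*I*pi/7) + 8*exp(2*I*pi/7) + 9*exp(4*I*pi/7)) + (14 + 8*exp(-4*I*pi/7) + 9*exp(-2*I*pi/7) + 8*exp(-6*I*pi/7) + 8*exp(6*I*pi/7) + 9*exp(2*I*pi/7) + 8*exp(4*I*pi/7))] = 98/7 = 14.
(Exp terms are combined using exp(i*s)*conj(exp(i*t)) = exp(i*(s-t)), and sums of them are collapsed using the identity that for every m > 1 the m distinct m-th roots of unity sum to 0, e.g. 1 + exp(2*I*pi/3) + exp(-2*I*pi/3) = 0.)
A character is irreducible iff <chi, chi> = 1, so this representation is reducible.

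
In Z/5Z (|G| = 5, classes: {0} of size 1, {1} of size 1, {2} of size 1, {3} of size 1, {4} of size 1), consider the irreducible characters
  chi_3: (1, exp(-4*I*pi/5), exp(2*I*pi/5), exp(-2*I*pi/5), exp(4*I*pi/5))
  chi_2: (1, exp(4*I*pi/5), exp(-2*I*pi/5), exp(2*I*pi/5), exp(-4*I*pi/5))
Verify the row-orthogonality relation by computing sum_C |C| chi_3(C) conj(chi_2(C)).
Sum = 0; so <chi_3, chi_2> = 0 (distinct irreducibles are orthogonal).

Compute term by term over conjugacy classes (|C| * chi_3(C) * conj(chi_2(C))):
  1*(1)*conj(1) + 1*(exp(-4*I*pi/5))*conj(exp(4*I*pi/5)) + 1*(exp(2*I*pi/5))*conj(exp(-2*I*pi/5)) + 1*(exp(-2*I*pi/5))*conj(exp(2*I*pi/5)) + 1*(exp(4*I*pi/5))*conj(exp(-4*I*pi/5))
  = (1) + (exp(2*I*pi/5)) + (exp(4*I*pi/5)) + (exp(-4*I*pi/5)) + (exp(-2*I*pi/5))
  = 0.
(Exp terms are combined using exp(i*s)*conj(exp(i*t)) = exp(i*(s-t)), and sums of them are collapsed using the identity that for every m > 1 the m distinct m-th roots of unity sum to 0, e.g. 1 + exp(2*I*pi/3) + exp(-2*I*pi/3) = 0.)
Dividing by |G| = 5 gives 0/5 = 0, matching the row-orthogonality relation <chi_3, chi_2> = [chi_3 = chi_2].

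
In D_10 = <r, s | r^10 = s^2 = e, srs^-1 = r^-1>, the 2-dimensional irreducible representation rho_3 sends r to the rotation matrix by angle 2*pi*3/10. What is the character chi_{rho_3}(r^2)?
chi_{rho_3}(r^2) = 2*cos(2*pi*3*2/10) = -sqrt(5)/2 - 1/2

Why: rho_3(r^2) is rotation by angle 2*pi*3*2/10, whose trace is 2*cos(2*pi*3*2/10) = -sqrt(5)/2 - 1/2.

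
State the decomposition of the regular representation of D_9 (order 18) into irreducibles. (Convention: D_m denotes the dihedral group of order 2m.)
Each irreducible V_i of dimension d_i appears with multiplicity d_i, i.e. rho_reg = (direct sum over all irreducibles V_i) d_i V_i. The irreducible dimensions for D_9 are 1, 1, 2, 2, 2, 2: 2 irreducibles of dimension 1, each with multiplicity 1; 4 irreducibles of dimension 2, each with multiplicity 2. Total dimension 2*1*1 + 4*2*2 = 18 = |G|.

Argument: General theorem: in the regular representation of a finite group G, each irreducible appears with multiplicity equal to its dimension. Check: dim(rho_reg) = sum d_i^2 = 1 + 1 + 4 + 4 + 4 + 4 = 18 = |G|.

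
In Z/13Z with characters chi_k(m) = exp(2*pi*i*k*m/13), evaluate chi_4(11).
chi_4(11) = zeta_13^44 = exp(10*I*pi/13)

chi_4(11) = zeta_13^(4*11) = zeta_13^44. Since zeta_13^13 = 1, this equals zeta_13^5 = exp(2*pi*i*5/13) = exp(10*I*pi/13).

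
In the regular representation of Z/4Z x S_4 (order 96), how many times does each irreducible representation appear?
Each irreducible V_i of dimension d_i appears with multiplicity d_i, i.e. rho_reg = (direct sum over all irreducibles V_i) d_i V_i. The irreducible dimensions for Z/4Z x S_4 are 1, 1, 1, 1, 1, 1, 1, 1, 2, 2, 2, 2, 3, 3, 3, 3, 3, 3, 3, 3: 8 irreducibles of dimension 1, each with multiplicity 1; 4 irreducibles of dimension 2, each with multiplicity 2; 8 irreducibles of dimension 3, each with multiplicity 3. Total dimension 8*1*1 + 4*2*2 + 8*3*3 = 96 = |G|.

Explanation: General theorem: in the regular representation of a finite group G, each irreducible appears with multiplicity equal to its dimension. Check: dim(rho_reg) = sum d_i^2 = 1 + 1 + 1 + 1 + 1 + 1 + 1 + 1 + 4 + 4 + 4 + 4 + 9 + 9 + 9 + 9 + 9 + 9 + 9 + 9 = 96 = |G|.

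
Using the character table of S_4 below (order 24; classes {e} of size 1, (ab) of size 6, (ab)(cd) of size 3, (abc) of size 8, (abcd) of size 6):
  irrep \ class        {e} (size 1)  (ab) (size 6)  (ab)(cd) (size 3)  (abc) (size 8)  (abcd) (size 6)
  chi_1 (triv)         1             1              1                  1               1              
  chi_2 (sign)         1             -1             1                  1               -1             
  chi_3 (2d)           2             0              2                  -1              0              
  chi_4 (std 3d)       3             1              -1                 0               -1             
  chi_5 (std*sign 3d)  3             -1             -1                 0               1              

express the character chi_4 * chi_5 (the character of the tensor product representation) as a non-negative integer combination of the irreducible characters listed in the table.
chi_4 tensor chi_5 = chi_2 + chi_3 + chi_4 + chi_5 (all other irreducibles have multiplicity 0).

Explanation: The character of a tensor product is the pointwise product (chi_4 * chi_5)(C) = chi_4(C) * chi_5(C):
  {e}: (3)*(3), (ab): (1)*(-1), (ab)(cd): (-1)*(-1), (abc): (0)*(0), (abcd): (-1)*(1)
so (chi_4 * chi_5) takes values
  {e} -> 9, (ab) -> -1, (ab)(cd) -> 1, (abc) -> 0, (abcd) -> -1.
Now take the inner product of this character with each irreducible chi from the table, <chi_4*chi_5, chi> = (1/24) sum_C |C| (chi_4*chi_5)(C) conj(chi(C)):
  <chi_4*chi_5, chi_1> = (1/24)[1*(9)*conj(1) + 6*(-1)*conj(1) + 3*(1)*conj(1) + 8*(0)*conj(1) + 6*(-1)*conj(1)]
      = (1/24)[(9) + (-6) + (3) + (0) + (-6)] = 0/24 = 0
  <chi_4*chi_5, chi_2> = (1/24)[1*(9)*conj(1) + 6*(-1)*conj(-1) + 3*(1)*conj(1) + 8*(0)*conj(1) + 6*(-1)*conj(-1)]
      = (1/24)[(9) + (6) + (3) + (0) + (6)] = 24/24 = 1
  <chi_4*chi_5, chi_3> = (1/24)[1*(9)*conj(2) + 6*(-1)*conj(0) + 3*(1)*conj(2) + 8*(0)*conj(-1) + 6*(-1)*conj(0)]
      = (1/24)[(18) + (0) + (6) + (0) + (0)] = 24/24 = 1
  <chi_4*chi_5, chi_4> = (1/24)[1*(9)*conj(3) + 6*(-1)*conj(1) + 3*(1)*conj(-1) + 8*(0)*conj(0) + 6*(-1)*conj(-1)]
      = (1/24)[(27) + (-6) + (-3) + (0) + (6)] = 24/24 = 1
  <chi_4*chi_5, chi_5> = (1/24)[1*(9)*conj(3) + 6*(-1)*conj(-1) + 3*(1)*conj(-1) + 8*(0)*conj(0) + 6*(-1)*conj(1)]
      = (1/24)[(27) + (6) + (-3) + (0) + (-6)] = 24/24 = 1
Hence the multiplicities are chi_2: 1, chi_3: 1, chi_4: 1, chi_5: 1. Dimension check: dim(chi_4)*dim(chi_5) = 3*3 = 9 and sum (mult * dim) = 1*1 + 1*2 + 1*3 + 1*3 = 9.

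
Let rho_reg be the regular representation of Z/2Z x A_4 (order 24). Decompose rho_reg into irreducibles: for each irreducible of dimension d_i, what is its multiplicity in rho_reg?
Each irreducible V_i of dimension d_i appears with multiplicity d_i, i.e. rho_reg = (direct sum over all irreducibles V_i) d_i V_i. The irreducible dimensions for Z/2Z x A_4 are 1, 1, 1, 1, 1, 1, 3, 3: 6 irreducibles of dimension 1, each with multiplicity 1; 2 irreducibles of dimension 3, each with multiplicity 3. Total dimension 6*1*1 + 2*3*3 = 24 = |G|.

Reasoning: General theorem: in the regular representation of a finite group G, each irreducible appears with multiplicity equal to its dimension. Check: dim(rho_reg) = sum d_i^2 = 1 + 1 + 1 + 1 + 1 + 1 + 9 + 9 = 24 = |G|.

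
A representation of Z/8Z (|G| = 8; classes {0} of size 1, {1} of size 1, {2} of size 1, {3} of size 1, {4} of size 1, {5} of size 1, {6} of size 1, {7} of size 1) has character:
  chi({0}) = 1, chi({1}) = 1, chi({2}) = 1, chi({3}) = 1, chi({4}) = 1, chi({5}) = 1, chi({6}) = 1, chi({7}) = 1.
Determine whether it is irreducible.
Irreducible: <chi, chi> = 1.

Justification: <chi, chi> = (1/|G|) sum_C |C| * |chi(C)|^2 = (1/8)[1*|1|^2 + 1*|1|^2 + 1*|1|^2 + 1*|1|^2 + 1*|1|^2 + 1*|1|^2 + 1*|1|^2 + 1*|1|^2]
  = (1/8)[(1) + (1) + (1) + (1) + (1) + (1) + (1) + (1)] = 8/8 = 1.
(Exp terms are combined using exp(i*s)*conj(exp(i*t)) = exp(i*(s-t)), and sums of them are collapsed using the identity that for every m > 1 the m distinct m-th roots of unity sum to 0, e.g. 1 + exp(2*I*pi/3) + exp(-2*I*pi/3) = 0.)
A character is irreducible iff <chi, chi> = 1, so this representation is irreducible.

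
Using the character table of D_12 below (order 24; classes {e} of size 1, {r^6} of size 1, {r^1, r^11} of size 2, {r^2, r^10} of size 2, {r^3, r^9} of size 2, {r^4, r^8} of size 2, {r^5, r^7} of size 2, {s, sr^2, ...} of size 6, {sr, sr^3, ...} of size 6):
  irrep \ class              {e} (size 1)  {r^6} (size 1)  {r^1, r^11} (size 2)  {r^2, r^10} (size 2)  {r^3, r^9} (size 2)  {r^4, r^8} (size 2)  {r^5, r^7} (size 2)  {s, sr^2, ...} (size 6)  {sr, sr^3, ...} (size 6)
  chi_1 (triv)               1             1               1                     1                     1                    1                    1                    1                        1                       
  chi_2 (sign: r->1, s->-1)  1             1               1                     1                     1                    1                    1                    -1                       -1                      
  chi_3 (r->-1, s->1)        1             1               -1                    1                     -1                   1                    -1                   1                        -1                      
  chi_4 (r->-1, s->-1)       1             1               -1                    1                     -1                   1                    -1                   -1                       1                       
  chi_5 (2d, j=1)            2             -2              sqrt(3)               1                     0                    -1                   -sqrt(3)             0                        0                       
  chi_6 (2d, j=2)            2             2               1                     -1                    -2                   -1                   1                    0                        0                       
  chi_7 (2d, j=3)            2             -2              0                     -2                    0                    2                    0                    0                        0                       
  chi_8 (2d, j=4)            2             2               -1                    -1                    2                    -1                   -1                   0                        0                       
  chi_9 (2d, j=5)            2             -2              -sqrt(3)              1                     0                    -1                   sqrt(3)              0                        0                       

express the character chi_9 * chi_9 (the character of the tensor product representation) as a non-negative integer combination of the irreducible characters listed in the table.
chi_9 tensor chi_9 = chi_1 + chi_2 + chi_6 (all other irreducibles have multiplicity 0).

Why: The character of a tensor product is the pointwise product (chi_9 * chi_9)(C) = chi_9(C) * chi_9(C):
  {e}: (2)*(2), {r^6}: (-2)*(-2), {r^1, r^11}: (-sqrt(3))*(-sqrt(3)), {r^2, r^10}: (1)*(1), {r^3, r^9}: (0)*(0), {r^4, r^8}: (-1)*(-1), {r^5, r^7}: (sqrt(3))*(sqrt(3)), {s, sr^2, ...}: (0)*(0), {sr, sr^3, ...}: (0)*(0)
so (chi_9 * chi_9) takes values
  {e} -> 4, {r^6} -> 4, {r^1, r^11} -> 3, {r^2, r^10} -> 1, {r^3, r^9} -> 0, {r^4, r^8} -> 1, {r^5, r^7} -> 3, {s, sr^2, ...} -> 0, {sr, sr^3, ...} -> 0.
Now take the inner product of this character with each irreducible chi from the table, <chi_9*chi_9, chi> = (1/24) sum_C |C| (chi_9*chi_9)(C) conj(chi(C)):
  <chi_9*chi_9, chi_1> = (1/24)[1*(4)*conj(1) + 1*(4)*conj(1) + 2*(3)*conj(1) + 2*(1)*conj(1) + 2*(0)*conj(1) + 2*(1)*conj(1) + 2*(3)*conj(1) + 6*(0)*conj(1) + 6*(0)*conj(1)]
      = (1/24)[(4) + (4) + (6) + (2) + (0) + (2) + (6) + (0) + (0)] = 24/24 = 1
  <chi_9*chi_9, chi_2> = (1/24)[1*(4)*conj(1) + 1*(4)*conj(1) + 2*(3)*conj(1) + 2*(1)*conj(1) + 2*(0)*conj(1) + 2*(1)*conj(1) + 2*(3)*conj(1) + 6*(0)*conj(-1) + 6*(0)*conj(-1)]
      = (1/24)[(4) + (4) + (6) + (2) + (0) + (2) + (6) + (0) + (0)] = 24/24 = 1
  <chi_9*chi_9, chi_3> = (1/24)[1*(4)*conj(1) + 1*(4)*conj(1) + 2*(3)*conj(-1) + 2*(1)*conj(1) + 2*(0)*conj(-1) + 2*(1)*conj(1) + 2*(3)*conj(-1) + 6*(0)*conj(1) + 6*(0)*conj(-1)]
      = (1/24)[(4) + (4) + (-6) + (2) + (0) + (2) + (-6) + (0) + (0)] = 0/24 = 0
  <chi_9*chi_9, chi_4> = (1/24)[1*(4)*conj(1) + 1*(4)*conj(1) + 2*(3)*conj(-1) + 2*(1)*conj(1) + 2*(0)*conj(-1) + 2*(1)*conj(1) + 2*(3)*conj(-1) + 6*(0)*conj(-1) + 6*(0)*conj(1)]
      = (1/24)[(4) + (4) + (-6) + (2) + (0) + (2) + (-6) + (0) + (0)] = 0/24 = 0
  <chi_9*chi_9, chi_5> = (1/24)[1*(4)*conj(2) + 1*(4)*conj(-2) + 2*(3)*conj(sqrt(3)) + 2*(1)*conj(1) + 2*(0)*conj(0) + 2*(1)*conj(-1) + 2*(3)*conj(-sqrt(3)) + 6*(0)*conj(0) + 6*(0)*conj(0)]
      = (1/24)[(8) + (-8) + (6*sqrt(3)) + (2) + (0) + (-2) + (-6*sqrt(3)) + (0) + (0)] = 0/24 = 0
  <chi_9*chi_9, chi_6> = (1/24)[1*(4)*conj(2) + 1*(4)*conj(2) + 2*(3)*conj(1) + 2*(1)*conj(-1) + 2*(0)*conj(-2) + 2*(1)*conj(-1) + 2*(3)*conj(1) + 6*(0)*conj(0) + 6*(0)*conj(0)]
      = (1/24)[(8) + (8) + (6) + (-2) + (0) + (-2) + (6) + (0) + (0)] = 24/24 = 1
  <chi_9*chi_9, chi_7> = (1/24)[1*(4)*conj(2) + 1*(4)*conj(-2) + 2*(3)*conj(0) + 2*(1)*conj(-2) + 2*(0)*conj(0) + 2*(1)*conj(2) + 2*(3)*conj(0) + 6*(0)*conj(0) + 6*(0)*conj(0)]
      = (1/24)[(8) + (-8) + (0) + (-4) + (0) + (4) + (0) + (0) + (0)] = 0/24 = 0
  <chi_9*chi_9, chi_8> = (1/24)[1*(4)*conj(2) + 1*(4)*conj(2) + 2*(3)*conj(-1) + 2*(1)*conj(-1) + 2*(0)*conj(2) + 2*(1)*conj(-1) + 2*(3)*conj(-1) + 6*(0)*conj(0) + 6*(0)*conj(0)]
      = (1/24)[(8) + (8) + (-6) + (-2) + (0) + (-2) + (-6) + (0) + (0)] = 0/24 = 0
  <chi_9*chi_9, chi_9> = (1/24)[1*(4)*conj(2) + 1*(4)*conj(-2) + 2*(3)*conj(-sqrt(3)) + 2*(1)*conj(1) + 2*(0)*conj(0) + 2*(1)*conj(-1) + 2*(3)*conj(sqrt(3)) + 6*(0)*conj(0) + 6*(0)*conj(0)]
      = (1/24)[(8) + (-8) + (-6*sqrt(3)) + (2) + (0) + (-2) + (6*sqrt(3)) + (0) + (0)] = 0/24 = 0
Hence the multiplicities are chi_1: 1, chi_2: 1, chi_6: 1. Dimension check: dim(chi_9)*dim(chi_9) = 2*2 = 4 and sum (mult * dim) = 1*1 + 1*1 + 1*2 = 4.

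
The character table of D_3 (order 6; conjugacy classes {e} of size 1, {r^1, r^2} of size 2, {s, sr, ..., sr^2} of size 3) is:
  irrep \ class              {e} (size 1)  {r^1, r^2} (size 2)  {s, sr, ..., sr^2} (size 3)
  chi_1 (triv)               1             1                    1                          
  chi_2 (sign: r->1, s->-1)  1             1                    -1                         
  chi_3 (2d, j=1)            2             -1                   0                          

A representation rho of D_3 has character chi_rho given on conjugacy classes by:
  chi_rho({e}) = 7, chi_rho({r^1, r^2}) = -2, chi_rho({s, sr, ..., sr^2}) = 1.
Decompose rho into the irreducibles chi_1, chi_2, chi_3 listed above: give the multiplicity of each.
Multiplicities: chi_1: 1, chi_2: 0, chi_3: 3.

Reasoning: Use <chi_rho, chi> = (1/|G|) sum_C |C| * chi_rho(C) * conj(chi(C)) with |G| = 6 for each irreducible chi in the table:
  <chi_rho, chi_1> = (1/6)[1*(7)*conj(1) + 2*(-2)*conj(1) + 3*(1)*conj(1)]
      = (1/6)[(7) + (-4) + (3)] = 6/6 = 1
  <chi_rho, chi_2> = (1/6)[1*(7)*conj(1) + 2*(-2)*conj(1) + 3*(1)*conj(-1)]
      = (1/6)[(7) + (-4) + (-3)] = 0/6 = 0
  <chi_rho, chi_3> = (1/6)[1*(7)*conj(2) + 2*(-2)*conj(-1) + 3*(1)*conj(0)]
      = (1/6)[(14) + (4) + (0)] = 18/6 = 3
Dimension check: dim(rho) = sum (mult * dim) = 1*1 + 0*1 + 3*2 = 7 = chi_rho(e) = 7.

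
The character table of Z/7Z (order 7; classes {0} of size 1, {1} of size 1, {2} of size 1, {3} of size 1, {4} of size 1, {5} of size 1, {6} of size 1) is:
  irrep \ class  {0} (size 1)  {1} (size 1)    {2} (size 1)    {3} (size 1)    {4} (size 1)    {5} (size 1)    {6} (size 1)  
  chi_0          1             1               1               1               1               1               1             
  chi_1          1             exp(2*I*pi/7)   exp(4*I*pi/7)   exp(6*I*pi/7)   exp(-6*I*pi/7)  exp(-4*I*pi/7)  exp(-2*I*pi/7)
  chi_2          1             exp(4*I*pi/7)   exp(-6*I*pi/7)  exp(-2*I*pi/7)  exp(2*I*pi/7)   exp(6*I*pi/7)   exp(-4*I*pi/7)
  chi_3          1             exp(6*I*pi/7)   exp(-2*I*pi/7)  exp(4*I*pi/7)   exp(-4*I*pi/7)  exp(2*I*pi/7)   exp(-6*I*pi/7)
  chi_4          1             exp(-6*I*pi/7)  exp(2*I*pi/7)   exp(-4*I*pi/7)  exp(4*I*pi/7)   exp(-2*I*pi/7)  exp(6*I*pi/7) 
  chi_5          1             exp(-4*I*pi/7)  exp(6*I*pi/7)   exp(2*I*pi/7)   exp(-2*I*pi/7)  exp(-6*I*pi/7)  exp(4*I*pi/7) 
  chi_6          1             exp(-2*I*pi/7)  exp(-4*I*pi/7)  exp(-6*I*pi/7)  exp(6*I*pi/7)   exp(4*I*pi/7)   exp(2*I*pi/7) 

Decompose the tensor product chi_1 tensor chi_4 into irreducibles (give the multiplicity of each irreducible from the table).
chi_1 tensor chi_4 = chi_5 (all other irreducibles have multiplicity 0).

Derivation: The character of a tensor product is the pointwise product (chi_1 * chi_4)(C) = chi_1(C) * chi_4(C):
  {0}: (1)*(1), {1}: (exp(2*I*pi/7))*(exp(-6*I*pi/7)), {2}: (exp(4*I*pi/7))*(exp(2*I*pi/7)), {3}: (exp(6*I*pi/7))*(exp(-4*I*pi/7)), {4}: (exp(-6*I*pi/7))*(exp(4*I*pi/7)), {5}: (exp(-4*I*pi/7))*(exp(-2*I*pi/7)), {6}: (exp(-2*I*pi/7))*(exp(6*I*pi/7))
so (chi_1 * chi_4) takes values
  {0} -> 1, {1} -> exp(-4*I*pi/7), {2} -> exp(6*I*pi/7), {3} -> exp(2*I*pi/7), {4} -> exp(-2*I*pi/7), {5} -> exp(-6*I*pi/7), {6} -> exp(4*I*pi/7).
Now take the inner product of this character with each irreducible chi from the table, <chi_1*chi_4, chi> = (1/7) sum_C |C| (chi_1*chi_4)(C) conj(chi(C)):
  <chi_1*chi_4, chi_0> = (1/7)[1*(1)*conj(1) + 1*(exp(-4*I*pi/7))*conj(1) + 1*(exp(6*I*pi/7))*conj(1) + 1*(exp(2*I*pi/7))*conj(1) + 1*(exp(-2*I*pi/7))*conj(1) + 1*(exp(-6*I*pi/7))*conj(1) + 1*(exp(4*I*pi/7))*conj(1)]
      = (1/7)[(1) + (exp(-4*I*pi/7)) + (exp(6*I*pi/7)) + (exp(2*I*pi/7)) + (exp(-2*I*pi/7)) + (exp(-6*I*pi/7)) + (exp(4*I*pi/7))] = 0/7 = 0
  <chi_1*chi_4, chi_1> = (1/7)[1*(1)*conj(1) + 1*(exp(-4*I*pi/7))*conj(exp(2*I*pi/7)) + 1*(exp(6*I*pi/7))*conj(exp(4*I*pi/7)) + 1*(exp(2*I*pi/7))*conj(exp(6*I*pi/7)) + 1*(exp(-2*I*pi/7))*conj(exp(-6*I*pi/7)) + 1*(exp(-6*I*pi/7))*conj(exp(-4*I*pi/7)) + 1*(exp(4*I*pi/7))*conj(exp(-2*I*pi/7))]
      = (1/7)[(1) + (exp(-6*I*pi/7)) + (exp(2*I*pi/7)) + (exp(-4*I*pi/7)) + (exp(4*I*pi/7)) + (exp(-2*I*pi/7)) + (exp(6*I*pi/7))] = 0/7 = 0
  <chi_1*chi_4, chi_2> = (1/7)[1*(1)*conj(1) + 1*(exp(-4*I*pi/7))*conj(exp(4*I*pi/7)) + 1*(exp(6*I*pi/7))*conj(exp(-6*I*pi/7)) + 1*(exp(2*I*pi/7))*conj(exp(-2*I*pi/7)) + 1*(exp(-2*I*pi/7))*conj(exp(2*I*pi/7)) + 1*(exp(-6*I*pi/7))*conj(exp(6*I*pi/7)) + 1*(exp(4*I*pi/7))*conj(exp(-4*I*pi/7))]
      = (1/7)[(1) + (exp(6*I*pi/7)) + (exp(-2*I*pi/7)) + (exp(4*I*pi/7)) + (exp(-4*I*pi/7)) + (exp(2*I*pi/7)) + (exp(-6*I*pi/7))] = 0/7 = 0
  <chi_1*chi_4, chi_3> = (1/7)[1*(1)*conj(1) + 1*(exp(-4*I*pi/7))*conj(exp(6*I*pi/7)) + 1*(exp(6*I*pi/7))*conj(exp(-2*I*pi/7)) + 1*(exp(2*I*pi/7))*conj(exp(4*I*pi/7)) + 1*(exp(-2*I*pi/7))*conj(exp(-4*I*pi/7)) + 1*(exp(-6*I*pi/7))*conj(exp(2*I*pi/7)) + 1*(exp(4*I*pi/7))*conj(exp(-6*I*pi/7))]
      = (1/7)[(1) + (exp(4*I*pi/7)) + (exp(-6*I*pi/7)) + (exp(-2*I*pi/7)) + (exp(2*I*pi/7)) + (exp(6*I*pi/7)) + (exp(-4*I*pi/7))] = 0/7 = 0
  <chi_1*chi_4, chi_4> = (1/7)[1*(1)*conj(1) + 1*(exp(-4*I*pi/7))*conj(exp(-6*I*pi/7)) + 1*(exp(6*I*pi/7))*conj(exp(2*I*pi/7)) + 1*(exp(2*I*pi/7))*conj(exp(-4*I*pi/7)) + 1*(exp(-2*I*pi/7))*conj(exp(4*I*pi/7)) + 1*(exp(-6*I*pi/7))*conj(exp(-2*I*pi/7)) + 1*(exp(4*I*pi/7))*conj(exp(6*I*pi/7))]
      = (1/7)[(1) + (exp(2*I*pi/7)) + (exp(4*I*pi/7)) + (exp(6*I*pi/7)) + (exp(-6*I*pi/7)) + (exp(-4*I*pi/7)) + (exp(-2*I*pi/7))] = 0/7 = 0
  <chi_1*chi_4, chi_5> = (1/7)[1*(1)*conj(1) + 1*(exp(-4*I*pi/7))*conj(exp(-4*I*pi/7)) + 1*(exp(6*I*pi/7))*conj(exp(6*I*pi/7)) + 1*(exp(2*I*pi/7))*conj(exp(2*I*pi/7)) + 1*(exp(-2*I*pi/7))*conj(exp(-2*I*pi/7)) + 1*(exp(-6*I*pi/7))*conj(exp(-6*I*pi/7)) + 1*(exp(4*I*pi/7))*conj(exp(4*I*pi/7))]
      = (1/7)[(1) + (1) + (1) + (1) + (1) + (1) + (1)] = 7/7 = 1
  <chi_1*chi_4, chi_6> = (1/7)[1*(1)*conj(1) + 1*(exp(-4*I*pi/7))*conj(exp(-2*I*pi/7)) + 1*(exp(6*I*pi/7))*conj(exp(-4*I*pi/7)) + 1*(exp(2*I*pi/7))*conj(exp(-6*I*pi/7)) + 1*(exp(-2*I*pi/7))*conj(exp(6*I*pi/7)) + 1*(exp(-6*I*pi/7))*conj(exp(4*I*pi/7)) + 1*(exp(4*I*pi/7))*conj(exp(2*I*pi/7))]
      = (1/7)[(1) + (exp(-2*I*pi/7)) + (exp(-4*I*pi/7)) + (exp(-6*I*pi/7)) + (exp(6*I*pi/7)) + (exp(4*I*pi/7)) + (exp(2*I*pi/7))] = 0/7 = 0
(Exp terms are combined using exp(i*s)*conj(exp(i*t)) = exp(i*(s-t)), and sums of them are collapsed using the identity that for every m > 1 the m distinct m-th roots of unity sum to 0, e.g. 1 + exp(2*I*pi/3) + exp(-2*I*pi/3) = 0.)
Hence the multiplicities are chi_5: 1. Dimension check: dim(chi_1)*dim(chi_4) = 1*1 = 1 and sum (mult * dim) = 1*1 = 1.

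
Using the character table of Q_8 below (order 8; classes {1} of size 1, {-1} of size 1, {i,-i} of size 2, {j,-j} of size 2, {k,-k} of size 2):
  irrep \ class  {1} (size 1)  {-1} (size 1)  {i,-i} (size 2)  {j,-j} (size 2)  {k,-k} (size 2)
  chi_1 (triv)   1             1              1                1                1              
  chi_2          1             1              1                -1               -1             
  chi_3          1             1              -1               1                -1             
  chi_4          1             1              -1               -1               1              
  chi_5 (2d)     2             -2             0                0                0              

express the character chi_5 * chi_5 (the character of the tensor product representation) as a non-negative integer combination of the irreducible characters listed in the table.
chi_5 tensor chi_5 = chi_1 + chi_2 + chi_3 + chi_4 (all other irreducibles have multiplicity 0).

The character of a tensor product is the pointwise product (chi_5 * chi_5)(C) = chi_5(C) * chi_5(C):
  {1}: (2)*(2), {-1}: (-2)*(-2), {i,-i}: (0)*(0), {j,-j}: (0)*(0), {k,-k}: (0)*(0)
so (chi_5 * chi_5) takes values
  {1} -> 4, {-1} -> 4, {i,-i} -> 0, {j,-j} -> 0, {k,-k} -> 0.
Now take the inner product of this character with each irreducible chi from the table, <chi_5*chi_5, chi> = (1/8) sum_C |C| (chi_5*chi_5)(C) conj(chi(C)):
  <chi_5*chi_5, chi_1> = (1/8)[1*(4)*conj(1) + 1*(4)*conj(1) + 2*(0)*conj(1) + 2*(0)*conj(1) + 2*(0)*conj(1)]
      = (1/8)[(4) + (4) + (0) + (0) + (0)] = 8/8 = 1
  <chi_5*chi_5, chi_2> = (1/8)[1*(4)*conj(1) + 1*(4)*conj(1) + 2*(0)*conj(1) + 2*(0)*conj(-1) + 2*(0)*conj(-1)]
      = (1/8)[(4) + (4) + (0) + (0) + (0)] = 8/8 = 1
  <chi_5*chi_5, chi_3> = (1/8)[1*(4)*conj(1) + 1*(4)*conj(1) + 2*(0)*conj(-1) + 2*(0)*conj(1) + 2*(0)*conj(-1)]
      = (1/8)[(4) + (4) + (0) + (0) + (0)] = 8/8 = 1
  <chi_5*chi_5, chi_4> = (1/8)[1*(4)*conj(1) + 1*(4)*conj(1) + 2*(0)*conj(-1) + 2*(0)*conj(-1) + 2*(0)*conj(1)]
      = (1/8)[(4) + (4) + (0) + (0) + (0)] = 8/8 = 1
  <chi_5*chi_5, chi_5> = (1/8)[1*(4)*conj(2) + 1*(4)*conj(-2) + 2*(0)*conj(0) + 2*(0)*conj(0) + 2*(0)*conj(0)]
      = (1/8)[(8) + (-8) + (0) + (0) + (0)] = 0/8 = 0
Hence the multiplicities are chi_1: 1, chi_2: 1, chi_3: 1, chi_4: 1. Dimension check: dim(chi_5)*dim(chi_5) = 2*2 = 4 and sum (mult * dim) = 1*1 + 1*1 + 1*1 + 1*1 = 4.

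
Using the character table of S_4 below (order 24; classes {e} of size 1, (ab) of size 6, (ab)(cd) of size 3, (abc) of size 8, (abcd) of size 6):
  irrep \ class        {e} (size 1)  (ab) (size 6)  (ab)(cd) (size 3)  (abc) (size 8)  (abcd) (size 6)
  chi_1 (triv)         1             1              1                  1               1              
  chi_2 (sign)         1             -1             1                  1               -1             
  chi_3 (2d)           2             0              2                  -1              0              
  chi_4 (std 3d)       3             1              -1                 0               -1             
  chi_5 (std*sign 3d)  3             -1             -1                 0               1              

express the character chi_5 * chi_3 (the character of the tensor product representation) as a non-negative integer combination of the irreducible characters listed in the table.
chi_5 tensor chi_3 = chi_4 + chi_5 (all other irreducibles have multiplicity 0).

Details: The character of a tensor product is the pointwise product (chi_5 * chi_3)(C) = chi_5(C) * chi_3(C):
  {e}: (3)*(2), (ab): (-1)*(0), (ab)(cd): (-1)*(2), (abc): (0)*(-1), (abcd): (1)*(0)
so (chi_5 * chi_3) takes values
  {e} -> 6, (ab) -> 0, (ab)(cd) -> -2, (abc) -> 0, (abcd) -> 0.
Now take the inner product of this character with each irreducible chi from the table, <chi_5*chi_3, chi> = (1/24) sum_C |C| (chi_5*chi_3)(C) conj(chi(C)):
  <chi_5*chi_3, chi_1> = (1/24)[1*(6)*conj(1) + 6*(0)*conj(1) + 3*(-2)*conj(1) + 8*(0)*conj(1) + 6*(0)*conj(1)]
      = (1/24)[(6) + (0) + (-6) + (0) + (0)] = 0/24 = 0
  <chi_5*chi_3, chi_2> = (1/24)[1*(6)*conj(1) + 6*(0)*conj(-1) + 3*(-2)*conj(1) + 8*(0)*conj(1) + 6*(0)*conj(-1)]
      = (1/24)[(6) + (0) + (-6) + (0) + (0)] = 0/24 = 0
  <chi_5*chi_3, chi_3> = (1/24)[1*(6)*conj(2) + 6*(0)*conj(0) + 3*(-2)*conj(2) + 8*(0)*conj(-1) + 6*(0)*conj(0)]
      = (1/24)[(12) + (0) + (-12) + (0) + (0)] = 0/24 = 0
  <chi_5*chi_3, chi_4> = (1/24)[1*(6)*conj(3) + 6*(0)*conj(1) + 3*(-2)*conj(-1) + 8*(0)*conj(0) + 6*(0)*conj(-1)]
      = (1/24)[(18) + (0) + (6) + (0) + (0)] = 24/24 = 1
  <chi_5*chi_3, chi_5> = (1/24)[1*(6)*conj(3) + 6*(0)*conj(-1) + 3*(-2)*conj(-1) + 8*(0)*conj(0) + 6*(0)*conj(1)]
      = (1/24)[(18) + (0) + (6) + (0) + (0)] = 24/24 = 1
Hence the multiplicities are chi_4: 1, chi_5: 1. Dimension check: dim(chi_5)*dim(chi_3) = 3*2 = 6 and sum (mult * dim) = 1*3 + 1*3 = 6.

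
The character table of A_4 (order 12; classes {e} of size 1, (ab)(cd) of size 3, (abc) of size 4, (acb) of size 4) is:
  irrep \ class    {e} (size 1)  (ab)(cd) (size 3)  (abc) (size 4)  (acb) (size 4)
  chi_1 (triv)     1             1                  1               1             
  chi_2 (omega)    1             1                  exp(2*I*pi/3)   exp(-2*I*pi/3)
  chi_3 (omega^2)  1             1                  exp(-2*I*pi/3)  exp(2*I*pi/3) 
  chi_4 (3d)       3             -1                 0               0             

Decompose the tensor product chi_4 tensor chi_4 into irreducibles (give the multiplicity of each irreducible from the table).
chi_4 tensor chi_4 = chi_1 + chi_2 + chi_3 + 2*chi_4 (all other irreducibles have multiplicity 0).

Explanation: The character of a tensor product is the pointwise product (chi_4 * chi_4)(C) = chi_4(C) * chi_4(C):
  {e}: (3)*(3), (ab)(cd): (-1)*(-1), (abc): (0)*(0), (acb): (0)*(0)
so (chi_4 * chi_4) takes values
  {e} -> 9, (ab)(cd) -> 1, (abc) -> 0, (acb) -> 0.
Now take the inner product of this character with each irreducible chi from the table, <chi_4*chi_4, chi> = (1/12) sum_C |C| (chi_4*chi_4)(C) conj(chi(C)):
  <chi_4*chi_4, chi_1> = (1/12)[1*(9)*conj(1) + 3*(1)*conj(1) + 4*(0)*conj(1) + 4*(0)*conj(1)]
      = (1/12)[(9) + (3) + (0) + (0)] = 12/12 = 1
  <chi_4*chi_4, chi_2> = (1/12)[1*(9)*conj(1) + 3*(1)*conj(1) + 4*(0)*conj(exp(2*I*pi/3)) + 4*(0)*conj(exp(-2*I*pi/3))]
      = (1/12)[(9) + (3) + (0) + (0)] = 12/12 = 1
  <chi_4*chi_4, chi_3> = (1/12)[1*(9)*conj(1) + 3*(1)*conj(1) + 4*(0)*conj(exp(-2*I*pi/3)) + 4*(0)*conj(exp(2*I*pi/3))]
      = (1/12)[(9) + (3) + (0) + (0)] = 12/12 = 1
  <chi_4*chi_4, chi_4> = (1/12)[1*(9)*conj(3) + 3*(1)*conj(-1) + 4*(0)*conj(0) + 4*(0)*conj(0)]
      = (1/12)[(27) + (-3) + (0) + (0)] = 24/12 = 2
(Exp terms are combined using exp(i*s)*conj(exp(i*t)) = exp(i*(s-t)), and sums of them are collapsed using the identity that for every m > 1 the m distinct m-th roots of unity sum to 0, e.g. 1 + exp(2*I*pi/3) + exp(-2*I*pi/3) = 0.)
Hence the multiplicities are chi_1: 1, chi_2: 1, chi_3: 1, chi_4: 2. Dimension check: dim(chi_4)*dim(chi_4) = 3*3 = 9 and sum (mult * dim) = 1*1 + 1*1 + 1*1 + 2*3 = 9.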